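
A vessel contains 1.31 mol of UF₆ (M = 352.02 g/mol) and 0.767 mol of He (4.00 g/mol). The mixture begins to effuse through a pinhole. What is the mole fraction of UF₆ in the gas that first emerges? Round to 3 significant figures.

Each component's effusion rate ∝ (its partial pressure)·(1/√M) ∝ n_i/√M_i.
x_UF₆(eff) = (n_UF₆/√M_UF₆) / (n_UF₆/√M_UF₆ + n_He/√M_He)
= (1.31/√352.02) / (1.31/√352.02 + 0.767/√4.00) = 0.06982/(0.06982 + 0.3835) = 0.154.

0.154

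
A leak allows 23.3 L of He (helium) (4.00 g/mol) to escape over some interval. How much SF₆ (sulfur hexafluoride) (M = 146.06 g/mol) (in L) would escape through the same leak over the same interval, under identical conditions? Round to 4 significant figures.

3.856 L

Using Graham's law: rate_SF₆/rate_He = √(M_He/M_SF₆) = √(4.00/146.06) = √0.02739 = 0.1655.
So the volume for SF₆ is 23.3 × 0.1655 = 3.856 L.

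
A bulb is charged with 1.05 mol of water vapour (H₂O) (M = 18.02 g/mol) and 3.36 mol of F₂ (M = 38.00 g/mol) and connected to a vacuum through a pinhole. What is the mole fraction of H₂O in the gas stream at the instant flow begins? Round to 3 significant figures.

Rate_i ∝ x_i/√M_i (Graham's law weighted by mole fraction), so the effusate composition follows n_i/√M_i.
So x_H₂O in the escaping gas = (n_H₂O/√M_H₂O) / Σ(n_i/√M_i)
= (1.05/√18.02) / (1.05/√18.02 + 3.36/√38.00) = 0.2473/(0.2473 + 0.5451) = 0.312.

0.312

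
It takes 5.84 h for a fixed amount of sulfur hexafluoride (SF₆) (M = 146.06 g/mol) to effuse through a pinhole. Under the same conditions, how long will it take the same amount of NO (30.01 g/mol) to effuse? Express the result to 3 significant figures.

2.65 h

Graham's law gives t_NO/t_SF₆ = √(M_NO/M_SF₆) = √(30.01/146.06) = √0.2055 = 0.4533.
So the time for NO is 5.84 × 0.4533 = 2.65 h.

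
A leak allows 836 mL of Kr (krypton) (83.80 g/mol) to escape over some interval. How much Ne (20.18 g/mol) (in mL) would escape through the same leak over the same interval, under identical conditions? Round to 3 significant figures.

By Graham's law, rate_Ne/rate_Kr = √(M_Kr/M_Ne) = √(83.80/20.18) = √4.153 = 2.038.
So the volume for Ne is 836 × 2.038 = 1700 mL.

1700 mL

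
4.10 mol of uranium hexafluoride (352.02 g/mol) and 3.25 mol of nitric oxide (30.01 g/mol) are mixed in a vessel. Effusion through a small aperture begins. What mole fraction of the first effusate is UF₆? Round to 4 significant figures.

Each component's effusion rate ∝ (its partial pressure)·(1/√M) ∝ n_i/√M_i.
x_UF₆(eff) = (n_UF₆/√M_UF₆) / (n_UF₆/√M_UF₆ + n_NO/√M_NO)
= (4.10/√352.02) / (4.10/√352.02 + 3.25/√30.01) = 0.2185/(0.2185 + 0.5933) = 0.2692.

0.2692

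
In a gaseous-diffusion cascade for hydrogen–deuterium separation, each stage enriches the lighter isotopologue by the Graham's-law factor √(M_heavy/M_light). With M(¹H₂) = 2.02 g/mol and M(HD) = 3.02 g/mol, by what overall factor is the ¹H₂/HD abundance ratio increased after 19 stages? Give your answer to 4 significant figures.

45.63

Each stage multiplies the ratio by α = √(3.02/2.02), so after 19 stages the overall factor is α^19 = (3.02/2.02)^(19/2).
= 1.49505^(19/2) = 45.63.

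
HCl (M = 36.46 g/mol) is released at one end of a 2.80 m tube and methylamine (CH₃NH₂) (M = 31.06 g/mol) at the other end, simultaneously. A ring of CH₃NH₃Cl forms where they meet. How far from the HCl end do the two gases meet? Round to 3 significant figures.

1.34 m

The fronts meet when d_HCl + d_CH₃NH₂ = L with d_HCl/d_CH₃NH₂ = √(M_CH₃NH₂/M_HCl) (Graham's law). Here √(M_CH₃NH₂/M_HCl) = √(31.06/36.46) = 0.9230.
With d_HCl + d_CH₃NH₂ = 2.80 m, d_CH₃NH₂ = 2.80/(1 + 0.9230) = 1.456 m.
d_HCl = 2.80 − 1.456 = 1.34 m.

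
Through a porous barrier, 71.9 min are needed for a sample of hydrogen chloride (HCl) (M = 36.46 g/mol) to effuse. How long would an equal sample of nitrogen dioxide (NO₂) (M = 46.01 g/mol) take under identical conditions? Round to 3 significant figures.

Since effusion rate ∝ 1/√M, t_NO₂/t_HCl = √(M_NO₂/M_HCl) = √(46.01/36.46) = √1.262 = 1.123.
So the time for NO₂ is 71.9 × 1.123 = 80.8 min.

80.8 min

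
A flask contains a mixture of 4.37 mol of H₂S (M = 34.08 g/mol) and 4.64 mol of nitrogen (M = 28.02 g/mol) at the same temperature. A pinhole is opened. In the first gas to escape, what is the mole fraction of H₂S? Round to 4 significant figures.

The effusion rate of species i is ∝ p_i/√M_i ∝ n_i/√M_i.
x_H₂S(eff) = (n_H₂S/√M_H₂S) / (n_H₂S/√M_H₂S + n_N₂/√M_N₂)
= (4.37/√34.08) / (4.37/√34.08 + 4.64/√28.02) = 0.7486/(0.7486 + 0.8766) = 0.4606.

0.4606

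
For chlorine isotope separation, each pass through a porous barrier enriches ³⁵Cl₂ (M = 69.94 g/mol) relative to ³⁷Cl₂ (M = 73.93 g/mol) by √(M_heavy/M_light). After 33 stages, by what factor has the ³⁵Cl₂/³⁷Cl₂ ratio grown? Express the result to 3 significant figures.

2.50

Each stage multiplies the ratio by α = √(73.93/69.94), so after 33 stages the overall factor is α^33 = (73.93/69.94)^(33/2).
= 1.05705^(33/2) = 2.50.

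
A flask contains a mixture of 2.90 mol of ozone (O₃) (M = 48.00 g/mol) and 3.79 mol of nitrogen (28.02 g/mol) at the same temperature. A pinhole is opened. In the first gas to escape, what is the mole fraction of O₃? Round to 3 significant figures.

0.369

Effusion rate of each component ∝ n_i/√M_i (partial pressure × 1/√M).
x_O₃(eff) = (n_O₃/√M_O₃) / (n_O₃/√M_O₃ + n_N₂/√M_N₂)
= (2.90/√48.00) / (2.90/√48.00 + 3.79/√28.02) = 0.4186/(0.4186 + 0.7160) = 0.369.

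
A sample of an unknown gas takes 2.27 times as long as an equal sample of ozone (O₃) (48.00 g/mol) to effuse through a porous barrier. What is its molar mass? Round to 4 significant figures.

Since effusion rate ∝ 1/√M, t_X/t_O₃ = √(M_X/M_O₃).
2.27 = √(M_X/48.00)
M_X = 48.00 × 2.27² = 48.00 × 5.153 = 247.3 g/mol

247.3 g/mol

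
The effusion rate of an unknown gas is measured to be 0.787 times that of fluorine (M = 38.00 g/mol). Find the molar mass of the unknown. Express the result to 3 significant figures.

61.4 g/mol

Graham's law gives rate_X/rate_F₂ = √(M_F₂/M_X).
0.787 = √(38.00/M_X)
M_X = 38.00 / 0.787² = 38.00 / 0.6194 = 61.4 g/mol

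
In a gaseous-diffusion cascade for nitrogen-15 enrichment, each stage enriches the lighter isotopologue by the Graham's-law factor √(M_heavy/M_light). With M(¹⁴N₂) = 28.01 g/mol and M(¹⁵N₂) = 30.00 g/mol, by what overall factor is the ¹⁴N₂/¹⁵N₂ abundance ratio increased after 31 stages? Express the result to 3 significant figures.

The single-stage factor is √(M_heavy/M_light), so 31 stages give [√(30.00/28.01)]^31 = (30.00/28.01)^(31/2).
= 1.07105^(31/2) = 2.90.

2.90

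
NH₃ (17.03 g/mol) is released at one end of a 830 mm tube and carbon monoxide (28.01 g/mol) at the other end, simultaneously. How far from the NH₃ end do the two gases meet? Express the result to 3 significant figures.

Distances travelled in equal time are proportional to diffusion rates, so d_NH₃/d_CO = √(M_CO/M_NH₃) = √(28.01/17.03) = 1.282.
With d_NH₃ + d_CO = 830 mm, d_CO = 830/(1 + 1.282) = 363.6 mm.
d_NH₃ = 830 − 363.6 = 466 mm.

466 mm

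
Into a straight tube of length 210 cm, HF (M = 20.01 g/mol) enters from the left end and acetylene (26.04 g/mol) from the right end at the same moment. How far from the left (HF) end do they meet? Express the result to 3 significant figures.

112 cm

Graham's law gives d_HF/d_C₂H₂ = rate_HF/rate_C₂H₂ = √(M_C₂H₂/M_HF) = √(26.04/20.01) = 1.141.
With d_HF + d_C₂H₂ = 210 cm, d_C₂H₂ = 210/(1 + 1.141) = 98.10 cm.
d_HF = 210 − 98.10 = 112 cm.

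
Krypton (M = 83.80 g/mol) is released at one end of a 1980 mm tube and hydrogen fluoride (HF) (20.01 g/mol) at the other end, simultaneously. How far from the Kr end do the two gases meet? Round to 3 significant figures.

Distances travelled in equal time are proportional to diffusion rates, so d_Kr/d_HF = √(M_HF/M_Kr) = √(20.01/83.80) = 0.4887.
With d_Kr + d_HF = 1980 mm, d_HF = 1980/(1 + 0.4887) = 1330 mm.
d_Kr = 1980 − 1330 = 650 mm.

650 mm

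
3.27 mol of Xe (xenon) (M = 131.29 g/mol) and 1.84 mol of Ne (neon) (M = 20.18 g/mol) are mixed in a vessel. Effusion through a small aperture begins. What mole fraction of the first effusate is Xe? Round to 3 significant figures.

0.411

Each component's effusion rate ∝ (its partial pressure)·(1/√M) ∝ n_i/√M_i.
So x_Xe in the escaping gas = (n_Xe/√M_Xe) / Σ(n_i/√M_i)
= (3.27/√131.29) / (3.27/√131.29 + 1.84/√20.18) = 0.2854/(0.2854 + 0.4096) = 0.411.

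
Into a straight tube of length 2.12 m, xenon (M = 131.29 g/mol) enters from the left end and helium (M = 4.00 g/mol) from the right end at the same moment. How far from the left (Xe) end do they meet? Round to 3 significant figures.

In equal time, each gas travels a distance ∝ its rate ∝ 1/√M, so d_Xe/d_He = √(M_He/M_Xe) = √(4.00/131.29) = 0.1745.
With d_Xe + d_He = 2.12 m, d_He = 2.12/(1 + 0.1745) = 1.805 m.
d_Xe = 2.12 − 1.805 = 0.315 m.

0.315 m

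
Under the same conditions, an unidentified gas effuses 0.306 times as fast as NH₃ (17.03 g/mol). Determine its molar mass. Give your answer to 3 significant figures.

Graham's law gives rate_X/rate_NH₃ = √(M_NH₃/M_X).
0.306 = √(17.03/M_X)
M_X = 17.03 / 0.306² = 17.03 / 0.09364 = 182 g/mol

182 g/mol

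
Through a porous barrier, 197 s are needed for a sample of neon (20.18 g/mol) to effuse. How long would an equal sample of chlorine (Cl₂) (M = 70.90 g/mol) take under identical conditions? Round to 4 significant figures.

From Graham's law, t_Cl₂/t_Ne = √(M_Cl₂/M_Ne) = √(70.90/20.18) = √3.513 = 1.874.
So the time for Cl₂ is 197 × 1.874 = 369.3 s.

369.3 s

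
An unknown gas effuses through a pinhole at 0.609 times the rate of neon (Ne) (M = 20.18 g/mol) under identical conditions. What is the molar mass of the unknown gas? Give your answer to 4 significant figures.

54.41 g/mol

From Graham's law, rate_X/rate_Ne = √(M_Ne/M_X).
0.609 = √(20.18/M_X)
M_X = 20.18 / 0.609² = 20.18 / 0.3709 = 54.41 g/mol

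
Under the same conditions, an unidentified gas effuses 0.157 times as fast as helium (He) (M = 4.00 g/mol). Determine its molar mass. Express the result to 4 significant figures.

Graham's law gives rate_X/rate_He = √(M_He/M_X).
0.157 = √(4.00/M_X)
M_X = 4.00 / 0.157² = 4.00 / 0.02465 = 162.3 g/mol

162.3 g/mol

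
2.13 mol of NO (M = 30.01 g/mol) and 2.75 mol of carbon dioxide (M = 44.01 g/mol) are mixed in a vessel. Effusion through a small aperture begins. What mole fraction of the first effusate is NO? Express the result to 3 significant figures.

Each component's effusion rate ∝ (its partial pressure)·(1/√M) ∝ n_i/√M_i.
Mole fraction of NO in the effusate = (n_NO/√M_NO) / (n_NO/√M_NO + n_CO₂/√M_CO₂)
= (2.13/√30.01) / (2.13/√30.01 + 2.75/√44.01) = 0.3888/(0.3888 + 0.4145) = 0.484.

0.484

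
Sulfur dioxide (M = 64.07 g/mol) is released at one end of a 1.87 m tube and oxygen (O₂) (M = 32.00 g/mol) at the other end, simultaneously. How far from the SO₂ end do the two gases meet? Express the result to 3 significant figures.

The fronts meet when d_SO₂ + d_O₂ = L with d_SO₂/d_O₂ = √(M_O₂/M_SO₂) (Graham's law). Here √(M_O₂/M_SO₂) = √(32.00/64.07) = 0.7067.
With d_SO₂ + d_O₂ = 1.87 m, d_O₂ = 1.87/(1 + 0.7067) = 1.096 m.
d_SO₂ = 1.87 − 1.096 = 0.774 m.

0.774 m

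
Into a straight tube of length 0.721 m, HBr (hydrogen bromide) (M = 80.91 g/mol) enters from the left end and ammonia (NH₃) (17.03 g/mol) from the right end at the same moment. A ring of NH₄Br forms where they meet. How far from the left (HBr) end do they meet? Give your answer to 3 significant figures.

0.227 m

The fronts meet when d_HBr + d_NH₃ = L with d_HBr/d_NH₃ = √(M_NH₃/M_HBr) (Graham's law). Here √(M_NH₃/M_HBr) = √(17.03/80.91) = 0.4588.
With d_HBr + d_NH₃ = 0.721 m, d_NH₃ = 0.721/(1 + 0.4588) = 0.4942 m.
d_HBr = 0.721 − 0.4942 = 0.227 m.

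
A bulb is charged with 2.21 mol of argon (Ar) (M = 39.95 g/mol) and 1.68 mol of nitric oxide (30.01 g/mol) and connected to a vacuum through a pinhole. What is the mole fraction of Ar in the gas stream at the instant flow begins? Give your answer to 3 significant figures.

Rate_i ∝ x_i/√M_i (Graham's law weighted by mole fraction), so the effusate composition follows n_i/√M_i.
So x_Ar in the escaping gas = (n_Ar/√M_Ar) / Σ(n_i/√M_i)
= (2.21/√39.95) / (2.21/√39.95 + 1.68/√30.01) = 0.3497/(0.3497 + 0.3067) = 0.533.

0.533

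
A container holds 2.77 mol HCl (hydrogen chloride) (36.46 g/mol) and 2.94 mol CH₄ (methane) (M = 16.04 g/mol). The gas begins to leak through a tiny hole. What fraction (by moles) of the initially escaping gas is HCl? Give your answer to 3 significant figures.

Each component's effusion rate ∝ (its partial pressure)·(1/√M) ∝ n_i/√M_i.
x_HCl(eff) = (n_HCl/√M_HCl) / (n_HCl/√M_HCl + n_CH₄/√M_CH₄)
= (2.77/√36.46) / (2.77/√36.46 + 2.94/√16.04) = 0.4587/(0.4587 + 0.7341) = 0.385.

0.385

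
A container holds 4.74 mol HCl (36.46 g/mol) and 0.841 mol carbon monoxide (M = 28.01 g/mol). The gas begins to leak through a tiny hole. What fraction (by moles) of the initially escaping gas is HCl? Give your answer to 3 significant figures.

The effusion rate of species i is ∝ p_i/√M_i ∝ n_i/√M_i.
So x_HCl in the escaping gas = (n_HCl/√M_HCl) / Σ(n_i/√M_i)
= (4.74/√36.46) / (4.74/√36.46 + 0.841/√28.01) = 0.7850/(0.7850 + 0.1589) = 0.832.

0.832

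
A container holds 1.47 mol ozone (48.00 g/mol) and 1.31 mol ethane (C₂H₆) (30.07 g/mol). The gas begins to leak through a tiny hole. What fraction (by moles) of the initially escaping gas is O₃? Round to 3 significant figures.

0.470

Rate_i ∝ x_i/√M_i (Graham's law weighted by mole fraction), so the effusate composition follows n_i/√M_i.
So x_O₃ in the escaping gas = (n_O₃/√M_O₃) / Σ(n_i/√M_i)
= (1.47/√48.00) / (1.47/√48.00 + 1.31/√30.07) = 0.2122/(0.2122 + 0.2389) = 0.470.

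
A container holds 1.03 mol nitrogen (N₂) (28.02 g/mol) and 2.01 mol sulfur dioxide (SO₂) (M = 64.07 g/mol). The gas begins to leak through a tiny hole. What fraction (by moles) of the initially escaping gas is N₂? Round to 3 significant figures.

Effusion rate of each component ∝ n_i/√M_i (partial pressure × 1/√M).
So x_N₂ in the escaping gas = (n_N₂/√M_N₂) / Σ(n_i/√M_i)
= (1.03/√28.02) / (1.03/√28.02 + 2.01/√64.07) = 0.1946/(0.1946 + 0.2511) = 0.437.

0.437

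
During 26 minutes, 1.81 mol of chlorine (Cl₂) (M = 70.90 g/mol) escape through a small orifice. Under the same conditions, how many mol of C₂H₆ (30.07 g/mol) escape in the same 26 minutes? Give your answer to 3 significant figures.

2.78 mol

Using Graham's law: rate_C₂H₆/rate_Cl₂ = √(M_Cl₂/M_C₂H₆) = √(70.90/30.07) = √2.358 = 1.536.
So the amount for C₂H₆ is 1.81 × 1.536 = 2.78 mol.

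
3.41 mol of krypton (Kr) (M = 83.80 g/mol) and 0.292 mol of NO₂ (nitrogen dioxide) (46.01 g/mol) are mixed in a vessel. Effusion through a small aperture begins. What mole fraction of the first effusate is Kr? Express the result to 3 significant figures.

The effusion rate of species i is ∝ p_i/√M_i ∝ n_i/√M_i.
So x_Kr in the escaping gas = (n_Kr/√M_Kr) / Σ(n_i/√M_i)
= (3.41/√83.80) / (3.41/√83.80 + 0.292/√46.01) = 0.3725/(0.3725 + 0.04305) = 0.896.

0.896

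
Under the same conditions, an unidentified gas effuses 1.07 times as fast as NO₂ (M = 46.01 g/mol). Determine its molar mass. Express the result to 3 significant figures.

Graham's law gives rate_X/rate_NO₂ = √(M_NO₂/M_X).
1.07 = √(46.01/M_X)
M_X = 46.01 / 1.07² = 46.01 / 1.145 = 40.2 g/mol

40.2 g/mol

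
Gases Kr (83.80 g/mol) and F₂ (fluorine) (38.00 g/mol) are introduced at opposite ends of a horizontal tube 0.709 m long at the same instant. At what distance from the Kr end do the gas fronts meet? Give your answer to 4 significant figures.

Distances travelled in equal time are proportional to diffusion rates, so d_Kr/d_F₂ = √(M_F₂/M_Kr) = √(38.00/83.80) = 0.6734.
With d_Kr + d_F₂ = 0.709 m, d_F₂ = 0.709/(1 + 0.6734) = 0.4237 m.
d_Kr = 0.709 − 0.4237 = 0.2853 m.

0.2853 m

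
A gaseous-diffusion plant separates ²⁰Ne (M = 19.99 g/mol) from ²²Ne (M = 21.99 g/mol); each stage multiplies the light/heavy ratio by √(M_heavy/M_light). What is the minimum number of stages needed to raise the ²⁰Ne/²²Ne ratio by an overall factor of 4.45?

32

With α = √(21.99/19.99) per stage, ln α = ½ ln(1.10005) = 0.04768.
Need α^N ≥ 4.45 ⇒ N ≥ ln(4.45) / ln α = 1.493 / 0.04768 = 31.31.
Minimum whole number of stages: N = 32.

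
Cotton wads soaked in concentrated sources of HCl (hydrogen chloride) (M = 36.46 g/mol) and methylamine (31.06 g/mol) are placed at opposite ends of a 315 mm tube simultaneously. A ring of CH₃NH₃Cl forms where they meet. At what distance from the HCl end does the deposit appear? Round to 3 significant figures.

151 mm

Distances travelled in equal time are proportional to diffusion rates, so d_HCl/d_CH₃NH₂ = √(M_CH₃NH₂/M_HCl) = √(31.06/36.46) = 0.9230.
With d_HCl + d_CH₃NH₂ = 315 mm, d_CH₃NH₂ = 315/(1 + 0.9230) = 163.8 mm.
d_HCl = 315 − 163.8 = 151 mm.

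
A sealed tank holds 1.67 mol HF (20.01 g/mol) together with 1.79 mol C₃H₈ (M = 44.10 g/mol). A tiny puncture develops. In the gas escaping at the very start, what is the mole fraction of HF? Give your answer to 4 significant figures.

Rate_i ∝ x_i/√M_i (Graham's law weighted by mole fraction), so the effusate composition follows n_i/√M_i.
x_HF(eff) = (n_HF/√M_HF) / (n_HF/√M_HF + n_C₃H₈/√M_C₃H₈)
= (1.67/√20.01) / (1.67/√20.01 + 1.79/√44.10) = 0.3733/(0.3733 + 0.2695) = 0.5807.

0.5807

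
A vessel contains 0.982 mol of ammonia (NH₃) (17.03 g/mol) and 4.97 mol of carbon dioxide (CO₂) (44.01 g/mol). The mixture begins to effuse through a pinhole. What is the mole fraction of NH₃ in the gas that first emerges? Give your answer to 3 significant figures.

0.241

Rate_i ∝ x_i/√M_i (Graham's law weighted by mole fraction), so the effusate composition follows n_i/√M_i.
x_NH₃(eff) = (n_NH₃/√M_NH₃) / (n_NH₃/√M_NH₃ + n_CO₂/√M_CO₂)
= (0.982/√17.03) / (0.982/√17.03 + 4.97/√44.01) = 0.2380/(0.2380 + 0.7492) = 0.241.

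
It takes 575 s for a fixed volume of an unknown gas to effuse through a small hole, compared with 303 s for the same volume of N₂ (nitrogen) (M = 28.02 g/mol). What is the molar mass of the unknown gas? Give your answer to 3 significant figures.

Graham's law gives t_X/t_N₂ = √(M_X/M_N₂).
575/303 = 1.898 = √(M_X/28.02)
M_X = 28.02 × 1.898² = 28.02 × 3.601 = 101 g/mol

101 g/mol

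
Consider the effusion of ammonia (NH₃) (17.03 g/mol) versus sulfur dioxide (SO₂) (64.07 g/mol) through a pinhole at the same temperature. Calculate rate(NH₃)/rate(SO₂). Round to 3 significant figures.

1.94

Graham's law gives rate_NH₃/rate_SO₂ = √(M_SO₂/M_NH₃) = √(64.07/17.03) = √3.762 = 1.94.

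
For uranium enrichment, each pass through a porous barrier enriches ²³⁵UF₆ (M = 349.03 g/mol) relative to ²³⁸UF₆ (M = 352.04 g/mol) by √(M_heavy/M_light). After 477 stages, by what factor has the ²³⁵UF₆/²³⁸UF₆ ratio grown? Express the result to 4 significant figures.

7.752

After 477 stages the ratio has grown by (√(352.04/349.03))^477 = (352.04/349.03)^(477/2).
= 1.00862^(477/2) = 7.752.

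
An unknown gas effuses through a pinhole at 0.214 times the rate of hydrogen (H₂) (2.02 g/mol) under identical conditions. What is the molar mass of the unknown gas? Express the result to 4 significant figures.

44.11 g/mol

By Graham's law, rate_X/rate_H₂ = √(M_H₂/M_X).
0.214 = √(2.02/M_X)
M_X = 2.02 / 0.214² = 2.02 / 0.04580 = 44.11 g/mol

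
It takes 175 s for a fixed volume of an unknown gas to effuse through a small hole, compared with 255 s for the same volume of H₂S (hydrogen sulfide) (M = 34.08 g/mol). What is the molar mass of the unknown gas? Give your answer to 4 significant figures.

16.05 g/mol

By Graham's law, t_X/t_H₂S = √(M_X/M_H₂S).
175/255 = 0.6863 = √(M_X/34.08)
M_X = 34.08 × 0.6863² = 34.08 × 0.4710 = 16.05 g/mol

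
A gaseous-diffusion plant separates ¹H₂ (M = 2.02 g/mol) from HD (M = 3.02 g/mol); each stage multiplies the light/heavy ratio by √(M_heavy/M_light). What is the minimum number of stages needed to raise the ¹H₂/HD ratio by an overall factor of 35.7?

With α = √(3.02/2.02) per stage, ln α = ½ ln(1.49505) = 0.2011.
Need α^N ≥ 35.7 ⇒ N ≥ ln(35.7) / ln α = 3.575 / 0.2011 = 17.78.
Rounding up, N = 18 stages.

18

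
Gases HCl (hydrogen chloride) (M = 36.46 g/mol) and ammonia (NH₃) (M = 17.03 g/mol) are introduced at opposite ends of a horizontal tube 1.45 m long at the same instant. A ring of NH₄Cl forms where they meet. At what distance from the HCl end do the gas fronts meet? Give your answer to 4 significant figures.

0.5887 m

In equal time, each gas travels a distance ∝ its rate ∝ 1/√M, so d_HCl/d_NH₃ = √(M_NH₃/M_HCl) = √(17.03/36.46) = 0.6834.
With d_HCl + d_NH₃ = 1.45 m, d_NH₃ = 1.45/(1 + 0.6834) = 0.8613 m.
d_HCl = 1.45 − 0.8613 = 0.5887 m.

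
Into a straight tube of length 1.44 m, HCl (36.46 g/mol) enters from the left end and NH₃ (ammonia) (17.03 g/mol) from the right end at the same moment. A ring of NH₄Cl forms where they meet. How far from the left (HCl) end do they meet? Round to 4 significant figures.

0.5846 m

In equal time, each gas travels a distance ∝ its rate ∝ 1/√M, so d_HCl/d_NH₃ = √(M_NH₃/M_HCl) = √(17.03/36.46) = 0.6834.
With d_HCl + d_NH₃ = 1.44 m, d_NH₃ = 1.44/(1 + 0.6834) = 0.8554 m.
d_HCl = 1.44 − 0.8554 = 0.5846 m.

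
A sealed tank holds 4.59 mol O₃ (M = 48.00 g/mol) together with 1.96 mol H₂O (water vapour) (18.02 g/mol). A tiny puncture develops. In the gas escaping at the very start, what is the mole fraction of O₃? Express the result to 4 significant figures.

0.5893

Effusion rate of each component ∝ n_i/√M_i (partial pressure × 1/√M).
Mole fraction of O₃ in the effusate = (n_O₃/√M_O₃) / (n_O₃/√M_O₃ + n_H₂O/√M_H₂O)
= (4.59/√48.00) / (4.59/√48.00 + 1.96/√18.02) = 0.6625/(0.6625 + 0.4617) = 0.5893.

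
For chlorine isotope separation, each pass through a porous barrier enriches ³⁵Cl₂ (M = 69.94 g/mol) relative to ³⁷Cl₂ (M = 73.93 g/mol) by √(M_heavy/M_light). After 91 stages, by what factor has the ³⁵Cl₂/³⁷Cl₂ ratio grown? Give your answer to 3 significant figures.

Overall factor = α^91 with α = √(73.93/69.94), i.e. (73.93/69.94)^(91/2).
= 1.05705^(91/2) = 12.5.

12.5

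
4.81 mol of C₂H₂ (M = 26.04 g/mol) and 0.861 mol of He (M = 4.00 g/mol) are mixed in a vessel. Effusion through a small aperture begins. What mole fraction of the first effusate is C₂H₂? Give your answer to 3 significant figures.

0.686

The effusion rate of species i is ∝ p_i/√M_i ∝ n_i/√M_i.
x_C₂H₂(eff) = (n_C₂H₂/√M_C₂H₂) / (n_C₂H₂/√M_C₂H₂ + n_He/√M_He)
= (4.81/√26.04) / (4.81/√26.04 + 0.861/√4.00) = 0.9426/(0.9426 + 0.4305) = 0.686.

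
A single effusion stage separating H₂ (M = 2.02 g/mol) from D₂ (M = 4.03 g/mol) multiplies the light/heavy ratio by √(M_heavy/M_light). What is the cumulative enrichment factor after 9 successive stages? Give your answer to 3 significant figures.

After 9 stages the ratio has grown by (√(4.03/2.02))^9 = (4.03/2.02)^(9/2).
= 1.99505^(9/2) = 22.4.

22.4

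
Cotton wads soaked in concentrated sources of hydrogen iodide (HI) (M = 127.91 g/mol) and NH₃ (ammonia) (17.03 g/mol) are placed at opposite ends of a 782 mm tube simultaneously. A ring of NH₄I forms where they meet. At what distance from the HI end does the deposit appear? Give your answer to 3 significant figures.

The fronts meet when d_HI + d_NH₃ = L with d_HI/d_NH₃ = √(M_NH₃/M_HI) (Graham's law). Here √(M_NH₃/M_HI) = √(17.03/127.91) = 0.3649.
With d_HI + d_NH₃ = 782 mm, d_NH₃ = 782/(1 + 0.3649) = 572.9 mm.
d_HI = 782 − 572.9 = 209 mm.

209 mm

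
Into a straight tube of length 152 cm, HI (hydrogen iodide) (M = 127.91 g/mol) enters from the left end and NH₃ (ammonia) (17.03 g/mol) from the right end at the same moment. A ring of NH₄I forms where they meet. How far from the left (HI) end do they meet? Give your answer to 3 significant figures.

The fronts meet when d_HI + d_NH₃ = L with d_HI/d_NH₃ = √(M_NH₃/M_HI) (Graham's law). Here √(M_NH₃/M_HI) = √(17.03/127.91) = 0.3649.
With d_HI + d_NH₃ = 152 cm, d_NH₃ = 152/(1 + 0.3649) = 111.4 cm.
d_HI = 152 − 111.4 = 40.6 cm.

40.6 cm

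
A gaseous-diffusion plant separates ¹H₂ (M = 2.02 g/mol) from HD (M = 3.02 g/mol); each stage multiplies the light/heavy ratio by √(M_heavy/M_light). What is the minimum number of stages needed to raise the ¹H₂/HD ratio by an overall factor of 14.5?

Per stage α = (3.02/2.02)^(1/2) = 1.49505^0.5, giving ln α = 0.2011.
Need α^N ≥ 14.5 ⇒ N ≥ ln(14.5) / ln α = 2.674 / 0.2011 = 13.30.
Rounding up, N = 14 stages.

14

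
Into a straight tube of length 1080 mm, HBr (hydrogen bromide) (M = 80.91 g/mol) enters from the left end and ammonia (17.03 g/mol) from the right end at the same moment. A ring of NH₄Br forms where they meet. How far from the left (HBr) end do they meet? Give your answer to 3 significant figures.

340 mm

Graham's law gives d_HBr/d_NH₃ = rate_HBr/rate_NH₃ = √(M_NH₃/M_HBr) = √(17.03/80.91) = 0.4588.
With d_HBr + d_NH₃ = 1080 mm, d_NH₃ = 1080/(1 + 0.4588) = 740.3 mm.
d_HBr = 1080 − 740.3 = 340 mm.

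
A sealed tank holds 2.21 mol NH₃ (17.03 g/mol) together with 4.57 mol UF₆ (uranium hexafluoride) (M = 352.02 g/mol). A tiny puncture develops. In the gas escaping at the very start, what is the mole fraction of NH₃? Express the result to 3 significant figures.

0.687

Effusion rate of each component ∝ n_i/√M_i (partial pressure × 1/√M).
So x_NH₃ in the escaping gas = (n_NH₃/√M_NH₃) / Σ(n_i/√M_i)
= (2.21/√17.03) / (2.21/√17.03 + 4.57/√352.02) = 0.5355/(0.5355 + 0.2436) = 0.687.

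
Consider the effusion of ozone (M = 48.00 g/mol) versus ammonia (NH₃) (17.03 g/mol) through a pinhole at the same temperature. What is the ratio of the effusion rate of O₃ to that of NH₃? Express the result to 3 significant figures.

0.596

Using Graham's law: rate_O₃/rate_NH₃ = √(M_NH₃/M_O₃) = √(17.03/48.00) = √0.3548 = 0.596.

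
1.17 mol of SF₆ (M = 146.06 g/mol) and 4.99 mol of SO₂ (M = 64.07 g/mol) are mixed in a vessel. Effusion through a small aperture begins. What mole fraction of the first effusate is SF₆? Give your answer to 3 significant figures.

Rate_i ∝ x_i/√M_i (Graham's law weighted by mole fraction), so the effusate composition follows n_i/√M_i.
Mole fraction of SF₆ in the effusate = (n_SF₆/√M_SF₆) / (n_SF₆/√M_SF₆ + n_SO₂/√M_SO₂)
= (1.17/√146.06) / (1.17/√146.06 + 4.99/√64.07) = 0.09681/(0.09681 + 0.6234) = 0.134.

0.134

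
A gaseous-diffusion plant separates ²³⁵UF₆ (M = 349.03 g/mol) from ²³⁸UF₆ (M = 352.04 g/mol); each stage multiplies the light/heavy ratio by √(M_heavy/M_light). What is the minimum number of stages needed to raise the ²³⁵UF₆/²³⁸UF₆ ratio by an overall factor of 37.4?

844

With α = √(352.04/349.03) per stage, ln α = ½ ln(1.00862) = 0.004293.
Need α^N ≥ 37.4 ⇒ N ≥ ln(37.4) / ln α = 3.622 / 0.004293 = 843.53.
Rounding up, N = 844 stages.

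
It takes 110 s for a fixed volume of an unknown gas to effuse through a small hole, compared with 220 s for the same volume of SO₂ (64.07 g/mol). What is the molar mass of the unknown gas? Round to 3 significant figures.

From Graham's law, t_X/t_SO₂ = √(M_X/M_SO₂).
110/220 = 0.5000 = √(M_X/64.07)
M_X = 64.07 × 0.5000² = 64.07 × 0.2500 = 16.0 g/mol

16.0 g/mol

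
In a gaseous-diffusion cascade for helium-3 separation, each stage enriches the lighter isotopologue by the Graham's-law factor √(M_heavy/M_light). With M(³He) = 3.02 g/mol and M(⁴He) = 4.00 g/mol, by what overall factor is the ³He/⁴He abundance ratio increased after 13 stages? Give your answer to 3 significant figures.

The single-stage factor is √(M_heavy/M_light), so 13 stages give [√(4.00/3.02)]^13 = (4.00/3.02)^(13/2).
= 1.32450^(13/2) = 6.21.

6.21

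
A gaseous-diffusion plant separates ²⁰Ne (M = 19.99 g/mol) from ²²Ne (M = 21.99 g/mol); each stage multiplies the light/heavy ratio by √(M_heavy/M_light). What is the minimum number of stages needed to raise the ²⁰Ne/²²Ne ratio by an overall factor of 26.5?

With α = √(21.99/19.99) per stage, ln α = ½ ln(1.10005) = 0.04768.
Need α^N ≥ 26.5 ⇒ N ≥ ln(26.5) / ln α = 3.277 / 0.04768 = 68.74.
Minimum whole number of stages: N = 69.

69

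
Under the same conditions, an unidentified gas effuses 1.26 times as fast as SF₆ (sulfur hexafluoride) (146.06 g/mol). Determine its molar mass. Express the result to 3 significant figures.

Using Graham's law: rate_X/rate_SF₆ = √(M_SF₆/M_X).
1.26 = √(146.06/M_X)
M_X = 146.06 / 1.26² = 146.06 / 1.588 = 92.0 g/mol

92.0 g/mol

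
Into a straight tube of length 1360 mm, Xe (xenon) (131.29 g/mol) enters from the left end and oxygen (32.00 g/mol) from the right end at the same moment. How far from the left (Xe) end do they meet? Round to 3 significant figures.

450 mm

Graham's law gives d_Xe/d_O₂ = rate_Xe/rate_O₂ = √(M_O₂/M_Xe) = √(32.00/131.29) = 0.4937.
With d_Xe + d_O₂ = 1360 mm, d_O₂ = 1360/(1 + 0.4937) = 910.5 mm.
d_Xe = 1360 − 910.5 = 450 mm.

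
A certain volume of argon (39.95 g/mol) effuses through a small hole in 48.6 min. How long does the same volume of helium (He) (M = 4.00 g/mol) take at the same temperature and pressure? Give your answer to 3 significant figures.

15.4 min

Since effusion rate ∝ 1/√M, t_He/t_Ar = √(M_He/M_Ar) = √(4.00/39.95) = √0.1001 = 0.3164.
So the time for He is 48.6 × 0.3164 = 15.4 min.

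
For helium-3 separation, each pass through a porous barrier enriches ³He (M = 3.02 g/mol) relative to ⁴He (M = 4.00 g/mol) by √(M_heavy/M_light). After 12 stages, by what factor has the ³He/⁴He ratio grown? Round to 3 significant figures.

5.40

Each stage multiplies the ratio by α = √(4.00/3.02), so after 12 stages the overall factor is α^12 = (4.00/3.02)^(12/2).
= 1.32450^6 = 5.40.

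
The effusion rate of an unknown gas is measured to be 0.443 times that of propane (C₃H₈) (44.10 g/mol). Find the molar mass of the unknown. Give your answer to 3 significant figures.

225 g/mol

By Graham's law, rate_X/rate_C₃H₈ = √(M_C₃H₈/M_X).
0.443 = √(44.10/M_X)
M_X = 44.10 / 0.443² = 44.10 / 0.1962 = 225 g/mol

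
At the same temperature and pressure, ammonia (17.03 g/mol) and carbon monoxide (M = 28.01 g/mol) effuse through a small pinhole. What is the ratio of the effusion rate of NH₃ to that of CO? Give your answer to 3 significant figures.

Using Graham's law: rate_NH₃/rate_CO = √(M_CO/M_NH₃) = √(28.01/17.03) = √1.645 = 1.28.

1.28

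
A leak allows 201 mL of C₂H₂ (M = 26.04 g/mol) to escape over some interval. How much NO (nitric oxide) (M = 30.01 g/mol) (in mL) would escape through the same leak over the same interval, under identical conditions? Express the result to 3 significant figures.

Graham's law gives rate_NO/rate_C₂H₂ = √(M_C₂H₂/M_NO) = √(26.04/30.01) = √0.8677 = 0.9315.
So the volume for NO is 201 × 0.9315 = 187 mL.

187 mL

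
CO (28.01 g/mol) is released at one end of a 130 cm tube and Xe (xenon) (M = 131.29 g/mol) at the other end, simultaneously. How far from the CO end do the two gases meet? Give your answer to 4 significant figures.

88.93 cm

In equal time, each gas travels a distance ∝ its rate ∝ 1/√M, so d_CO/d_Xe = √(M_Xe/M_CO) = √(131.29/28.01) = 2.165.
With d_CO + d_Xe = 130 cm, d_Xe = 130/(1 + 2.165) = 41.07 cm.
d_CO = 130 − 41.07 = 88.93 cm.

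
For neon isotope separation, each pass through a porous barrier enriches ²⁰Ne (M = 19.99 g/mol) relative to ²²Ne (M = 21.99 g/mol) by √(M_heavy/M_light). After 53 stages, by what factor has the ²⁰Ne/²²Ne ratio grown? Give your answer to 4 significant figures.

The single-stage factor is √(M_heavy/M_light), so 53 stages give [√(21.99/19.99)]^53 = (21.99/19.99)^(53/2).
= 1.10005^(53/2) = 12.51.

12.51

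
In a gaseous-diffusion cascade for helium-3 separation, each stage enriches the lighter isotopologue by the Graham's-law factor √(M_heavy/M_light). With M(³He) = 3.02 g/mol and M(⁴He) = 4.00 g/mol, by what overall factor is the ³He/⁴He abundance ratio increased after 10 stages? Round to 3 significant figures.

4.08

Overall factor = α^10 with α = √(4.00/3.02), i.e. (4.00/3.02)^(10/2).
= 1.32450^5 = 4.08.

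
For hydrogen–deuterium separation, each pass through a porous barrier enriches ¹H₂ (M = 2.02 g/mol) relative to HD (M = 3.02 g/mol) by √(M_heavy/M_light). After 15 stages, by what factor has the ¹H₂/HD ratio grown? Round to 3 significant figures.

20.4

After 15 stages the ratio has grown by (√(3.02/2.02))^15 = (3.02/2.02)^(15/2).
= 1.49505^(15/2) = 20.4.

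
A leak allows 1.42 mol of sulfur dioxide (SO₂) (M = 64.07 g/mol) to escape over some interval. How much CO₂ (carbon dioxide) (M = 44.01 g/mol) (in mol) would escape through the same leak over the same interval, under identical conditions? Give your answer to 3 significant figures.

1.71 mol

Graham's law gives rate_CO₂/rate_SO₂ = √(M_SO₂/M_CO₂) = √(64.07/44.01) = √1.456 = 1.207.
So the amount for CO₂ is 1.42 × 1.207 = 1.71 mol.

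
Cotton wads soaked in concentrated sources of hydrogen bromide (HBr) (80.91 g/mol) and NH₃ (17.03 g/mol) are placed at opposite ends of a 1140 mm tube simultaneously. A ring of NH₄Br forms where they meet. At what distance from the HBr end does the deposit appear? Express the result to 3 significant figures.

359 mm

In equal time, each gas travels a distance ∝ its rate ∝ 1/√M, so d_HBr/d_NH₃ = √(M_NH₃/M_HBr) = √(17.03/80.91) = 0.4588.
With d_HBr + d_NH₃ = 1140 mm, d_NH₃ = 1140/(1 + 0.4588) = 781.5 mm.
d_HBr = 1140 − 781.5 = 359 mm.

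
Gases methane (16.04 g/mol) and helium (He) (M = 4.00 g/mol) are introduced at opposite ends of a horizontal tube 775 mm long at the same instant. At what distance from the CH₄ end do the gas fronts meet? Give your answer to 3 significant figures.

In equal time, each gas travels a distance ∝ its rate ∝ 1/√M, so d_CH₄/d_He = √(M_He/M_CH₄) = √(4.00/16.04) = 0.4994.
With d_CH₄ + d_He = 775 mm, d_He = 775/(1 + 0.4994) = 516.9 mm.
d_CH₄ = 775 − 516.9 = 258 mm.

258 mm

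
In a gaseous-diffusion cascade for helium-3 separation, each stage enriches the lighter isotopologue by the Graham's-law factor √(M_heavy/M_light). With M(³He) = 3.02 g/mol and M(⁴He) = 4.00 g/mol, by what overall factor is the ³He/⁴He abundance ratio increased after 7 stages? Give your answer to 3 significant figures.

The single-stage factor is √(M_heavy/M_light), so 7 stages give [√(4.00/3.02)]^7 = (4.00/3.02)^(7/2).
= 1.32450^(7/2) = 2.67.

2.67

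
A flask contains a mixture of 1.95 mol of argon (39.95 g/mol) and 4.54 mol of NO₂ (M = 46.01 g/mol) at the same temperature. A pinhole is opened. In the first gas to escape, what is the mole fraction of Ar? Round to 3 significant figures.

Effusion rate of each component ∝ n_i/√M_i (partial pressure × 1/√M).
x_Ar(eff) = (n_Ar/√M_Ar) / (n_Ar/√M_Ar + n_NO₂/√M_NO₂)
= (1.95/√39.95) / (1.95/√39.95 + 4.54/√46.01) = 0.3085/(0.3085 + 0.6693) = 0.316.

0.316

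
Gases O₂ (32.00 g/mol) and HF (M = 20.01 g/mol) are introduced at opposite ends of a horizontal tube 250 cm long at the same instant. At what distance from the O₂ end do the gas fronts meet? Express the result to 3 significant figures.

110 cm

In equal time, each gas travels a distance ∝ its rate ∝ 1/√M, so d_O₂/d_HF = √(M_HF/M_O₂) = √(20.01/32.00) = 0.7908.
With d_O₂ + d_HF = 250 cm, d_HF = 250/(1 + 0.7908) = 139.6 cm.
d_O₂ = 250 − 139.6 = 110 cm.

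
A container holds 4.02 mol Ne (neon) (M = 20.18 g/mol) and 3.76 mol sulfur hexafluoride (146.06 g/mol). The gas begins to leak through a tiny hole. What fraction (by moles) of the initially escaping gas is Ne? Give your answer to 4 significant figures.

The effusion rate of species i is ∝ p_i/√M_i ∝ n_i/√M_i.
So x_Ne in the escaping gas = (n_Ne/√M_Ne) / Σ(n_i/√M_i)
= (4.02/√20.18) / (4.02/√20.18 + 3.76/√146.06) = 0.8949/(0.8949 + 0.3111) = 0.7420.

0.7420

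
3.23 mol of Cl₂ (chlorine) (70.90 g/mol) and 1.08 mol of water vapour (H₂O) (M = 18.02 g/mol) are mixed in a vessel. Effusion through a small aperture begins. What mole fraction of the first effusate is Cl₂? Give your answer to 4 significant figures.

0.6012

Effusion rate of each component ∝ n_i/√M_i (partial pressure × 1/√M).
Mole fraction of Cl₂ in the effusate = (n_Cl₂/√M_Cl₂) / (n_Cl₂/√M_Cl₂ + n_H₂O/√M_H₂O)
= (3.23/√70.90) / (3.23/√70.90 + 1.08/√18.02) = 0.3836/(0.3836 + 0.2544) = 0.6012.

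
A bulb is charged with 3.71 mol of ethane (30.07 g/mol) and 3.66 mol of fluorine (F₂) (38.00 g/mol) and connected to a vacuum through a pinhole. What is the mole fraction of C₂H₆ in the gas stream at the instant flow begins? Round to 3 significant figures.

Effusion rate of each component ∝ n_i/√M_i (partial pressure × 1/√M).
x_C₂H₆(eff) = (n_C₂H₆/√M_C₂H₆) / (n_C₂H₆/√M_C₂H₆ + n_F₂/√M_F₂)
= (3.71/√30.07) / (3.71/√30.07 + 3.66/√38.00) = 0.6766/(0.6766 + 0.5937) = 0.533.

0.533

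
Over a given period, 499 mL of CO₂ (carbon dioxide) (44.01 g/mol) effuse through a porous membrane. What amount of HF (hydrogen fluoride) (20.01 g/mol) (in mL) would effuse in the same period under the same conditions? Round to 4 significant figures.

740.0 mL

Graham's law gives rate_HF/rate_CO₂ = √(M_CO₂/M_HF) = √(44.01/20.01) = √2.199 = 1.483.
So the volume for HF is 499 × 1.483 = 740.0 mL.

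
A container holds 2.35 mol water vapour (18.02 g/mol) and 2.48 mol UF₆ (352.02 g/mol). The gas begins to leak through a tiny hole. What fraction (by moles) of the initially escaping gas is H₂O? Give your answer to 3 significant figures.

0.807

Effusion rate of each component ∝ n_i/√M_i (partial pressure × 1/√M).
So x_H₂O in the escaping gas = (n_H₂O/√M_H₂O) / Σ(n_i/√M_i)
= (2.35/√18.02) / (2.35/√18.02 + 2.48/√352.02) = 0.5536/(0.5536 + 0.1322) = 0.807.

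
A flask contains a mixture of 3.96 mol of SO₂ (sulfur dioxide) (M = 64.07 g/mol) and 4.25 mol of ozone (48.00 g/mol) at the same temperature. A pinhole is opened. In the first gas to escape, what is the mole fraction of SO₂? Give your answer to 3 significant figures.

Rate_i ∝ x_i/√M_i (Graham's law weighted by mole fraction), so the effusate composition follows n_i/√M_i.
x_SO₂(eff) = (n_SO₂/√M_SO₂) / (n_SO₂/√M_SO₂ + n_O₃/√M_O₃)
= (3.96/√64.07) / (3.96/√64.07 + 4.25/√48.00) = 0.4947/(0.4947 + 0.6134) = 0.446.

0.446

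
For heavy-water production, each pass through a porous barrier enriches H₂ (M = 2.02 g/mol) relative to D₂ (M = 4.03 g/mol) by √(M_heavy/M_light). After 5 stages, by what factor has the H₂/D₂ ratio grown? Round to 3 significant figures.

5.62

Overall factor = α^5 with α = √(4.03/2.02), i.e. (4.03/2.02)^(5/2).
= 1.99505^(5/2) = 5.62.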